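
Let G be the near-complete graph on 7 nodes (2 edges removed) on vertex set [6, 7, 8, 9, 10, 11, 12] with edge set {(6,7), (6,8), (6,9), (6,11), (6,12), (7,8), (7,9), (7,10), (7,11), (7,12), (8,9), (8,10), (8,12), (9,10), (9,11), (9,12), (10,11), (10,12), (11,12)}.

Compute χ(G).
Clique number ω(G) = 5 (lower bound: χ ≥ ω).
The clique on [7, 8, 9, 10, 12] has size 5, forcing χ ≥ 5, and the coloring below uses 5 colors, so χ(G) = 5.
A valid 5-coloring: color 1: [9]; color 2: [12]; color 3: [7]; color 4: [8, 11]; color 5: [6, 10].

χ(G) = 5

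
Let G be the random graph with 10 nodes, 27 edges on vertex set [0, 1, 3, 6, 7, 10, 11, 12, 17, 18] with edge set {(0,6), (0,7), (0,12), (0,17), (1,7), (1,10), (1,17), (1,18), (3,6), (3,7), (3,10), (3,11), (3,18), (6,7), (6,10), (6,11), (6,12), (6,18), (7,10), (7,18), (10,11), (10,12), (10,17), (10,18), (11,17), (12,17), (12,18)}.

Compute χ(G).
χ(G) = 5

Clique number ω(G) = 5 (lower bound: χ ≥ ω).
The clique on [3, 6, 7, 10, 18] has size 5, forcing χ ≥ 5, and the coloring below uses 5 colors, so χ(G) = 5.
A valid 5-coloring: color 1: [0, 10]; color 2: [1, 6]; color 3: [7, 11, 12]; color 4: [17, 18]; color 5: [3].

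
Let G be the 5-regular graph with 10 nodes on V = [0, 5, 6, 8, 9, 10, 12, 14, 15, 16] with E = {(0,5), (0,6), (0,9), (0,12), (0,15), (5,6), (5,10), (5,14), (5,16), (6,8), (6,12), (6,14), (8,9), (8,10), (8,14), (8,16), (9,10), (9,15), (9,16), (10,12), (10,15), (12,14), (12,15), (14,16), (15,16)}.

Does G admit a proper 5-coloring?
Yes, G is 5-colorable

A valid 5-coloring: color 1: [0, 10, 14]; color 2: [5, 8, 15]; color 3: [6, 16]; color 4: [9, 12].
(χ(G) = 4 ≤ 5.)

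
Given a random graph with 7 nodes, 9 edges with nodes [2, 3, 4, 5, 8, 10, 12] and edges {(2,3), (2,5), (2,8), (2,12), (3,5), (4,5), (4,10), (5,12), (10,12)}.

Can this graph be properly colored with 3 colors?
A valid 3-coloring: color 1: [5, 8, 10]; color 2: [2, 4]; color 3: [3, 12].
(χ(G) = 3 ≤ 3.)

Yes, G is 3-colorable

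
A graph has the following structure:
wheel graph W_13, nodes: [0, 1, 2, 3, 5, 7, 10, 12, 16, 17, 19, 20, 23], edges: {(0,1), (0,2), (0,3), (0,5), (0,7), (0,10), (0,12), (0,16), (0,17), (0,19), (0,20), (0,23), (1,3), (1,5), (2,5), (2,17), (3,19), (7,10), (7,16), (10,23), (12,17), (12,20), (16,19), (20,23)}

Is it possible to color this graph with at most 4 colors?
A valid 4-coloring: color 1: [0]; color 2: [3, 5, 10, 16, 17, 20]; color 3: [1, 2, 7, 12, 19, 23].
(χ(G) = 3 ≤ 4.)

Yes, G is 4-colorable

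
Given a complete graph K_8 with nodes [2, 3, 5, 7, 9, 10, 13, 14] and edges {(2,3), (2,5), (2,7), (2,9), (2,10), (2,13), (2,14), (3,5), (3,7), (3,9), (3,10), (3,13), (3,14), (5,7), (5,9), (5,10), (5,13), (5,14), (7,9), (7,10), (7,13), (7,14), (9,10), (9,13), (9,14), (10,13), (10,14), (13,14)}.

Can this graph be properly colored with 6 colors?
The clique on vertices [2, 3, 5, 7, 9, 10, 13, 14] has size 8 > 6, so it alone needs 8 colors.

No, G is not 6-colorable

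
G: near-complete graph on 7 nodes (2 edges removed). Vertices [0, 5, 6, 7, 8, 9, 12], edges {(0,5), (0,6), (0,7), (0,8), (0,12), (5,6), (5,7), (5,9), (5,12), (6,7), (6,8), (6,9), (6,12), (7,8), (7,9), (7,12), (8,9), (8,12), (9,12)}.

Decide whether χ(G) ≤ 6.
A valid 6-coloring: color 1: [6]; color 2: [12]; color 3: [7]; color 4: [0, 9]; color 5: [5, 8].
(χ(G) = 5 ≤ 6.)

Yes, G is 6-colorable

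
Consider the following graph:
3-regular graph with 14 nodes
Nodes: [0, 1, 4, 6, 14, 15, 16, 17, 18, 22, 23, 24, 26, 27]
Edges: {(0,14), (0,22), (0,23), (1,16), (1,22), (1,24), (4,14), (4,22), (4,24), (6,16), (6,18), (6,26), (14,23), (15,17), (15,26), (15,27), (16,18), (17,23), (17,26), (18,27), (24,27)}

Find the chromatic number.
Clique number ω(G) = 3 (lower bound: χ ≥ ω).
The clique on [0, 14, 23] has size 3, forcing χ ≥ 3, and the coloring below uses 3 colors, so χ(G) = 3.
A valid 3-coloring: color 1: [15, 16, 22, 23, 24]; color 2: [1, 6, 14, 17, 27]; color 3: [0, 4, 18, 26].

χ(G) = 3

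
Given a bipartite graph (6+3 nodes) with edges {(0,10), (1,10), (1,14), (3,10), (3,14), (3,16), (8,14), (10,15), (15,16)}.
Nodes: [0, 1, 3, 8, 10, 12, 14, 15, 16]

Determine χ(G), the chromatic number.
Clique number ω(G) = 2 (lower bound: χ ≥ ω).
The graph is bipartite (no odd cycle), so 2 colors suffice: χ(G) = 2.
A valid 2-coloring: color 1: [10, 12, 14, 16]; color 2: [0, 1, 3, 8, 15].

χ(G) = 2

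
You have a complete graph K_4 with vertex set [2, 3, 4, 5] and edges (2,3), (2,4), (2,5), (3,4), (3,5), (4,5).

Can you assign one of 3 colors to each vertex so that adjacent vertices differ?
No, G is not 3-colorable

The clique on vertices [2, 3, 4, 5] has size 4 > 3, so it alone needs 4 colors.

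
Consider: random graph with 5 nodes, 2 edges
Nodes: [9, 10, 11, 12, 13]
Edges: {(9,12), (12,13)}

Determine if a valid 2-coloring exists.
A valid 2-coloring: color 1: [10, 11, 12]; color 2: [9, 13].
(χ(G) = 2 ≤ 2.)

Yes, G is 2-colorable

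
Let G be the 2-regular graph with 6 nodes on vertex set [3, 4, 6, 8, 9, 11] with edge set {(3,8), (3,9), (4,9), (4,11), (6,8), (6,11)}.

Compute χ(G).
Clique number ω(G) = 2 (lower bound: χ ≥ ω).
The graph is bipartite (no odd cycle), so 2 colors suffice: χ(G) = 2.
A valid 2-coloring: color 1: [8, 9, 11]; color 2: [3, 4, 6].

χ(G) = 2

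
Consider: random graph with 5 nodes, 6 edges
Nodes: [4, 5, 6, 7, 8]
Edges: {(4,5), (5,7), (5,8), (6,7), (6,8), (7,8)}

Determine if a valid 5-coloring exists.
A valid 5-coloring: color 1: [4, 8]; color 2: [5, 6]; color 3: [7].
(χ(G) = 3 ≤ 5.)

Yes, G is 5-colorable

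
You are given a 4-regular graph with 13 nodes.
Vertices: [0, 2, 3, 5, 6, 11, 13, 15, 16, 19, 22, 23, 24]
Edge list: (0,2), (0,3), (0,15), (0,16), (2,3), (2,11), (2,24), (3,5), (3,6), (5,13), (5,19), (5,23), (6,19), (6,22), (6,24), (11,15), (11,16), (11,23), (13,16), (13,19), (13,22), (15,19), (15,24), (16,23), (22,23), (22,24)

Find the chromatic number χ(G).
χ(G) = 3

Clique number ω(G) = 3 (lower bound: χ ≥ ω).
The clique on [0, 2, 3] has size 3, forcing χ ≥ 3, and the coloring below uses 3 colors, so χ(G) = 3.
A valid 3-coloring: color 1: [3, 16, 19, 24]; color 2: [0, 5, 11, 22]; color 3: [2, 6, 13, 15, 23].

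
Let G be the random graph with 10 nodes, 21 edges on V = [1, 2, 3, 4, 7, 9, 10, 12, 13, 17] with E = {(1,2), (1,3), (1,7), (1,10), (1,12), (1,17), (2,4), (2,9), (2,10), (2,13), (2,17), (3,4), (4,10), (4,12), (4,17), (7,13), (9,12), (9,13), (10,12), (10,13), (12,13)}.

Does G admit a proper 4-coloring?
A valid 4-coloring: color 1: [1, 4, 13]; color 2: [2, 3, 7, 12]; color 3: [9, 10, 17].
(χ(G) = 3 ≤ 4.)

Yes, G is 4-colorable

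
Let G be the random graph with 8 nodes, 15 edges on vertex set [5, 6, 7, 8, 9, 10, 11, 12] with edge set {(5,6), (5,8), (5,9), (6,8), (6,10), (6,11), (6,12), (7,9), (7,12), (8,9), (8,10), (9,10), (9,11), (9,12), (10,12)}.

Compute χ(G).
Clique number ω(G) = 3 (lower bound: χ ≥ ω).
The clique on [8, 9, 10] has size 3, forcing χ ≥ 3, and the coloring below uses 3 colors, so χ(G) = 3.
A valid 3-coloring: color 1: [6, 9]; color 2: [8, 11, 12]; color 3: [5, 7, 10].

χ(G) = 3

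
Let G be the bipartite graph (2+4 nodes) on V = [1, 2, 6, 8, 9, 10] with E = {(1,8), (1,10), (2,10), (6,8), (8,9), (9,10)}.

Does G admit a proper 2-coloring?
Yes, G is 2-colorable

A valid 2-coloring: color 1: [8, 10]; color 2: [1, 2, 6, 9].
(χ(G) = 2 ≤ 2.)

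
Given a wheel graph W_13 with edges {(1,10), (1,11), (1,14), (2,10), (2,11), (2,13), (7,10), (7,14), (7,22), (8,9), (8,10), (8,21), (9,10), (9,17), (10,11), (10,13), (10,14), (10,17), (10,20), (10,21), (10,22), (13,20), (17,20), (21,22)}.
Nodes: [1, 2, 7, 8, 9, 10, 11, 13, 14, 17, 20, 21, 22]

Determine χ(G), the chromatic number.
Clique number ω(G) = 3 (lower bound: χ ≥ ω).
The clique on [1, 10, 11] has size 3, forcing χ ≥ 3, and the coloring below uses 3 colors, so χ(G) = 3.
A valid 3-coloring: color 1: [10]; color 2: [1, 2, 7, 9, 20, 21]; color 3: [8, 11, 13, 14, 17, 22].

χ(G) = 3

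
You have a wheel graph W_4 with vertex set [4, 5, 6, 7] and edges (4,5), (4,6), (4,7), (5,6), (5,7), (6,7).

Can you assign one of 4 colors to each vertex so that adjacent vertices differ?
A valid 4-coloring: color 1: [5]; color 2: [6]; color 3: [4]; color 4: [7].
(χ(G) = 4 ≤ 4.)

Yes, G is 4-colorable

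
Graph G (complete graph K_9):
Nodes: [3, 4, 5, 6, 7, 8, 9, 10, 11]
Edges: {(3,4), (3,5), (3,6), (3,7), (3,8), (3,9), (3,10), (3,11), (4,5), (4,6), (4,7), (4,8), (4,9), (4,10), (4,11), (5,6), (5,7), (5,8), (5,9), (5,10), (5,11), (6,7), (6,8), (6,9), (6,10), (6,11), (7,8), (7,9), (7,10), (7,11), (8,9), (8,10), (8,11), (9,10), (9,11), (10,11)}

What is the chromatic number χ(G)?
Clique number ω(G) = 9 (lower bound: χ ≥ ω).
The clique on [3, 4, 5, 6, 7, 8, 9, 10, 11] has size 9, forcing χ ≥ 9, and the coloring below uses 9 colors, so χ(G) = 9.
A valid 9-coloring: color 1: [10]; color 2: [4]; color 3: [8]; color 4: [3]; color 5: [11]; color 6: [7]; color 7: [9]; color 8: [5]; color 9: [6].

χ(G) = 9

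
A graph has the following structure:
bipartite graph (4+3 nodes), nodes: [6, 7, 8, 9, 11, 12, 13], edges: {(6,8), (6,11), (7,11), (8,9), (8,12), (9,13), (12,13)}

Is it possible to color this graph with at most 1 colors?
Edge (8,9) forces its endpoints to differ, so 1 color is not enough.

No, G is not 1-colorable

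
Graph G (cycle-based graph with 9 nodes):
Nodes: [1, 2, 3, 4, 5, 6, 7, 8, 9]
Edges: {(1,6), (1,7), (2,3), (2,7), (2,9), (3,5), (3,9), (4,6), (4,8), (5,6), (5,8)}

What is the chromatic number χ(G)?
Clique number ω(G) = 3 (lower bound: χ ≥ ω).
The clique on [2, 3, 9] has size 3, forcing χ ≥ 3, and the coloring below uses 3 colors, so χ(G) = 3.
A valid 3-coloring: color 1: [3, 6, 7, 8]; color 2: [1, 2, 4, 5]; color 3: [9].

χ(G) = 3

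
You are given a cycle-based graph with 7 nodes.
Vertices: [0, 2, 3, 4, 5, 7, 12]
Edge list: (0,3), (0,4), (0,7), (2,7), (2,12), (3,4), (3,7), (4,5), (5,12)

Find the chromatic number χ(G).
Clique number ω(G) = 3 (lower bound: χ ≥ ω).
The clique on [0, 3, 4] has size 3, forcing χ ≥ 3, and the coloring below uses 3 colors, so χ(G) = 3.
A valid 3-coloring: color 1: [0, 2, 5]; color 2: [3, 12]; color 3: [4, 7].

χ(G) = 3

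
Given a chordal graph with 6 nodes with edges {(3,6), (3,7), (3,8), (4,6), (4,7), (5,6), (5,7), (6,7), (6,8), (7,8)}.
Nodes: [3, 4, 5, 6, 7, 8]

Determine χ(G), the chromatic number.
χ(G) = 4

Clique number ω(G) = 4 (lower bound: χ ≥ ω).
The clique on [3, 6, 7, 8] has size 4, forcing χ ≥ 4, and the coloring below uses 4 colors, so χ(G) = 4.
A valid 4-coloring: color 1: [6]; color 2: [7]; color 3: [3, 4, 5]; color 4: [8].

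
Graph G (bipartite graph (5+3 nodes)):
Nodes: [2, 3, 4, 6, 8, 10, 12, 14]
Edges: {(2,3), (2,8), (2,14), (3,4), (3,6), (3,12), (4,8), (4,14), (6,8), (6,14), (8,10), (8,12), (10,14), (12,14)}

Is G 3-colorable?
A valid 3-coloring: color 1: [3, 8, 14]; color 2: [2, 4, 6, 10, 12].
(χ(G) = 2 ≤ 3.)

Yes, G is 3-colorable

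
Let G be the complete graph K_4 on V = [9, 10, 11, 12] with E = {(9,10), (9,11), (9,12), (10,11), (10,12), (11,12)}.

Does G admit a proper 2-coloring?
No, G is not 2-colorable

The clique on vertices [9, 10, 11, 12] has size 4 > 2, so it alone needs 4 colors.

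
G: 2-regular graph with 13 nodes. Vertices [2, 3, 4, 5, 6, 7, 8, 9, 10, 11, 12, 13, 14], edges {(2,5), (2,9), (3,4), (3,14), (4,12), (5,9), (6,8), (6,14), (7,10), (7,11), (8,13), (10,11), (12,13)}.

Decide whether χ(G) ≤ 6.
A valid 6-coloring: color 1: [3, 5, 7, 8, 12]; color 2: [2, 4, 11, 13, 14]; color 3: [6, 9, 10].
(χ(G) = 3 ≤ 6.)

Yes, G is 6-colorable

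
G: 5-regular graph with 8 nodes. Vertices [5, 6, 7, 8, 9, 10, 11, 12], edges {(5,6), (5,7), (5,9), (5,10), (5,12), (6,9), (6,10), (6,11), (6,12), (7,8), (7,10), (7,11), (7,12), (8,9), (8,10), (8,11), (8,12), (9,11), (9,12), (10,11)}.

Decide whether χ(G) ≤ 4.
A valid 4-coloring: color 1: [10, 12]; color 2: [6, 8]; color 3: [5, 11]; color 4: [7, 9].
(χ(G) = 4 ≤ 4.)

Yes, G is 4-colorable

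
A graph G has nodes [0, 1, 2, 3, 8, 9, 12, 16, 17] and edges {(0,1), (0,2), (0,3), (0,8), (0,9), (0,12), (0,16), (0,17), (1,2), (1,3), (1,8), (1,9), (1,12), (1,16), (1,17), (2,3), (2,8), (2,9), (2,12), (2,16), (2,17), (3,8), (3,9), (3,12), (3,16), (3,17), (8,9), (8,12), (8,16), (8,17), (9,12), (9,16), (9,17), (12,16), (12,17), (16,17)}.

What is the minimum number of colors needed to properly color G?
Clique number ω(G) = 9 (lower bound: χ ≥ ω).
The clique on [0, 1, 2, 3, 8, 9, 12, 16, 17] has size 9, forcing χ ≥ 9, and the coloring below uses 9 colors, so χ(G) = 9.
A valid 9-coloring: color 1: [2]; color 2: [0]; color 3: [1]; color 4: [8]; color 5: [3]; color 6: [9]; color 7: [17]; color 8: [12]; color 9: [16].

χ(G) = 9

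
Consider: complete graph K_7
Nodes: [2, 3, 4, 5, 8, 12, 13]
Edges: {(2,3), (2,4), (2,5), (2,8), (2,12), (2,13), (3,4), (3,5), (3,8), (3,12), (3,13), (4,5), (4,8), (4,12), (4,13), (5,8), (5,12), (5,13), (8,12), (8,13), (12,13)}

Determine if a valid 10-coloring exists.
A valid 10-coloring: color 1: [3]; color 2: [4]; color 3: [2]; color 4: [12]; color 5: [13]; color 6: [5]; color 7: [8].
(χ(G) = 7 ≤ 10.)

Yes, G is 10-colorable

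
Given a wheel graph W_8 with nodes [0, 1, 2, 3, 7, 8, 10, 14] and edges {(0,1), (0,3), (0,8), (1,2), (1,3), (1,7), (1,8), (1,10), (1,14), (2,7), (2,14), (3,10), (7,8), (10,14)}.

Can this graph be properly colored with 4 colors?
Yes, G is 4-colorable

A valid 4-coloring: color 1: [1]; color 2: [0, 7, 14]; color 3: [2, 3, 8]; color 4: [10].
(χ(G) = 4 ≤ 4.)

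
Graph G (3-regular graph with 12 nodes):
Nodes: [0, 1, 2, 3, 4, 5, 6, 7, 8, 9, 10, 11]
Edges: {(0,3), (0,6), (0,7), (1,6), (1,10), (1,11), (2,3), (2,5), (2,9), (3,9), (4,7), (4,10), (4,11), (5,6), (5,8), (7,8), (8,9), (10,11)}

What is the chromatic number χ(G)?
χ(G) = 3

Clique number ω(G) = 3 (lower bound: χ ≥ ω).
The clique on [1, 10, 11] has size 3, forcing χ ≥ 3, and the coloring below uses 3 colors, so χ(G) = 3.
A valid 3-coloring: color 1: [0, 1, 2, 4, 8]; color 2: [6, 7, 9, 10]; color 3: [3, 5, 11].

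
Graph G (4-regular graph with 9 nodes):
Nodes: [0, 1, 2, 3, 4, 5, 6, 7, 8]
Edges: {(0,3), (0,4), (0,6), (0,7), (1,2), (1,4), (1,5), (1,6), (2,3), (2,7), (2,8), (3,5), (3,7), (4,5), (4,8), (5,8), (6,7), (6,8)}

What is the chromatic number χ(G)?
Clique number ω(G) = 3 (lower bound: χ ≥ ω).
The clique on [0, 3, 7] has size 3, forcing χ ≥ 3, and the coloring below uses 3 colors, so χ(G) = 3.
A valid 3-coloring: color 1: [1, 7, 8]; color 2: [3, 4, 6]; color 3: [0, 2, 5].

χ(G) = 3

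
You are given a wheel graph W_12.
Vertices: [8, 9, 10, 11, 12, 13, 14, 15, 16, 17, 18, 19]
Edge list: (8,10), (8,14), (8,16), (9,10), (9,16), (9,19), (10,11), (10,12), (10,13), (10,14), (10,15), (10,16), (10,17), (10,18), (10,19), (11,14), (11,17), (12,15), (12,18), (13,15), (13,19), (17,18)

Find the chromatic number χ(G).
χ(G) = 4

Clique number ω(G) = 3 (lower bound: χ ≥ ω).
Odd cycle [14, 8, 16, 9, 19, 13, 15, 12, 18, 17, 11] needs 3 colors (χ ≥ 3).
Vertex 10 is adjacent to every vertex of [8, 9, 11, 12, 13, 14, 15, 16, 17, 18, 19], which already need 3 colors among themselves, so 10 needs a new color (χ ≥ 4).
The coloring below uses 4 colors, so χ(G) = 4.
A valid 4-coloring: color 1: [10]; color 2: [14, 15, 16, 17, 19]; color 3: [8, 9, 11, 12, 13]; color 4: [18].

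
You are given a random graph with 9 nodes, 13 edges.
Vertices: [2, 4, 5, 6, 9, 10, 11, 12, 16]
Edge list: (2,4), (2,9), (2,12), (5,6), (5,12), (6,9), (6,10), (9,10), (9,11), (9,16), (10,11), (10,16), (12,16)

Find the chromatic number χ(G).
Clique number ω(G) = 3 (lower bound: χ ≥ ω).
The clique on [9, 10, 16] has size 3, forcing χ ≥ 3, and the coloring below uses 3 colors, so χ(G) = 3.
A valid 3-coloring: color 1: [4, 9, 12]; color 2: [2, 5, 10]; color 3: [6, 11, 16].

χ(G) = 3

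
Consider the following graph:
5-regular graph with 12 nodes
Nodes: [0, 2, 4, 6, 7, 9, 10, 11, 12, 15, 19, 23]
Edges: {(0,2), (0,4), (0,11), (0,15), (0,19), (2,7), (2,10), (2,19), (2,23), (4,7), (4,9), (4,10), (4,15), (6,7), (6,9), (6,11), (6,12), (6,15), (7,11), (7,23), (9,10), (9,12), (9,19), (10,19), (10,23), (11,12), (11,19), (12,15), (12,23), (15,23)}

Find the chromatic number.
Clique number ω(G) = 3 (lower bound: χ ≥ ω).
The clique on [0, 2, 19] has size 3, forcing χ ≥ 3, and the coloring below uses 3 colors, so χ(G) = 3.
A valid 3-coloring: color 1: [2, 9, 11, 15]; color 2: [4, 6, 19, 23]; color 3: [0, 7, 10, 12].

χ(G) = 3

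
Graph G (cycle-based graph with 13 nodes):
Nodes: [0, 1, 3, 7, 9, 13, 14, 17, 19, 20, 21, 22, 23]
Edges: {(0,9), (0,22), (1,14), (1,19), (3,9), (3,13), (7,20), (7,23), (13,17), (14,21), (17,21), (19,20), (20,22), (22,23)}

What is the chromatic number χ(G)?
Clique number ω(G) = 2 (lower bound: χ ≥ ω).
Odd cycle [20, 22, 0, 9, 3, 13, 17, 21, 14, 1, 19] needs 3 colors (χ ≥ 3).
The coloring below uses 3 colors, so χ(G) = 3.
A valid 3-coloring: color 1: [0, 1, 3, 17, 20, 23]; color 2: [7, 9, 13, 19, 21, 22]; color 3: [14].

χ(G) = 3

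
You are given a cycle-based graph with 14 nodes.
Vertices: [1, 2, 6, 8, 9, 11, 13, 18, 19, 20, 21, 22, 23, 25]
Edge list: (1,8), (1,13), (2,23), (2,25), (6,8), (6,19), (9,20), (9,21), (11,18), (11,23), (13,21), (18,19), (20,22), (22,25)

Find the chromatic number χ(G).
χ(G) = 2

Clique number ω(G) = 2 (lower bound: χ ≥ ω).
The graph is bipartite (no odd cycle), so 2 colors suffice: χ(G) = 2.
A valid 2-coloring: color 1: [1, 6, 18, 20, 21, 23, 25]; color 2: [2, 8, 9, 11, 13, 19, 22].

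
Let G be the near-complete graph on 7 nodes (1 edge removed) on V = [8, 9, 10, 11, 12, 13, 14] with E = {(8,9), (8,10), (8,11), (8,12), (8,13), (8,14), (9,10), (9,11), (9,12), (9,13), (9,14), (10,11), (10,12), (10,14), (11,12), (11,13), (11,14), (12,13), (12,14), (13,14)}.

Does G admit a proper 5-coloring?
The clique on vertices [8, 9, 10, 11, 12, 14] has size 6 > 5, so it alone needs 6 colors.

No, G is not 5-colorable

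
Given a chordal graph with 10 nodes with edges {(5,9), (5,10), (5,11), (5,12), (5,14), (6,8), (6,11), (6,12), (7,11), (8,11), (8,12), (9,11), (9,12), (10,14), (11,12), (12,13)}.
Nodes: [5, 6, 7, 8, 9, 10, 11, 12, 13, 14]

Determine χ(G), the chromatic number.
Clique number ω(G) = 4 (lower bound: χ ≥ ω).
The clique on [6, 8, 11, 12] has size 4, forcing χ ≥ 4, and the coloring below uses 4 colors, so χ(G) = 4.
A valid 4-coloring: color 1: [10, 11, 13]; color 2: [7, 12, 14]; color 3: [5, 6]; color 4: [8, 9].

χ(G) = 4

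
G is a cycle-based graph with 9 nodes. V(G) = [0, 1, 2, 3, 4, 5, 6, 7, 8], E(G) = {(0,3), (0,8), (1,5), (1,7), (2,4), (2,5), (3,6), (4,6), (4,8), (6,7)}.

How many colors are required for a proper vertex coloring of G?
Clique number ω(G) = 2 (lower bound: χ ≥ ω).
Odd cycle [3, 0, 8, 4, 6] needs 3 colors (χ ≥ 3).
The coloring below uses 3 colors, so χ(G) = 3.
A valid 3-coloring: color 1: [0, 1, 2, 6]; color 2: [3, 4, 5, 7]; color 3: [8].

χ(G) = 3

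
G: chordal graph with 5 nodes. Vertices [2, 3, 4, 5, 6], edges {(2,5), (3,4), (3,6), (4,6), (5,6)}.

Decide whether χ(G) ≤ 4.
A valid 4-coloring: color 1: [2, 6]; color 2: [3, 5]; color 3: [4].
(χ(G) = 3 ≤ 4.)

Yes, G is 4-colorable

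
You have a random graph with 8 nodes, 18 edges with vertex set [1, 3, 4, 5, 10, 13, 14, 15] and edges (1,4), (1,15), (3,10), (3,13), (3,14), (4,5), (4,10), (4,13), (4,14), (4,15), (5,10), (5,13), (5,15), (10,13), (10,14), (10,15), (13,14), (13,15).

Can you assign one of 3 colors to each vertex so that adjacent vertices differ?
The clique on vertices [4, 5, 10, 13, 15] has size 5 > 3, so it alone needs 5 colors.

No, G is not 3-colorable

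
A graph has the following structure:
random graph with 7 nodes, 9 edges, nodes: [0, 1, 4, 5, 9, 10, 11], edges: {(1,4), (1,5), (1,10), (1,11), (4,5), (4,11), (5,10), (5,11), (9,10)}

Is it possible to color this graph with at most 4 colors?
A valid 4-coloring: color 1: [0, 1, 9]; color 2: [5]; color 3: [4, 10]; color 4: [11].
(χ(G) = 4 ≤ 4.)

Yes, G is 4-colorable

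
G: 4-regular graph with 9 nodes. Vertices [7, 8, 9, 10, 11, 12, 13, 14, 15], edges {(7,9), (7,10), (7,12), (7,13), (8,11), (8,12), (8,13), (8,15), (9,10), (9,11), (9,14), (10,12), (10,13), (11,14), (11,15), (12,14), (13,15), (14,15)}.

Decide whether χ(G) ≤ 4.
Yes, G is 4-colorable

A valid 4-coloring: color 1: [7, 15]; color 2: [9, 12, 13]; color 3: [10, 11]; color 4: [8, 14].
(χ(G) = 4 ≤ 4.)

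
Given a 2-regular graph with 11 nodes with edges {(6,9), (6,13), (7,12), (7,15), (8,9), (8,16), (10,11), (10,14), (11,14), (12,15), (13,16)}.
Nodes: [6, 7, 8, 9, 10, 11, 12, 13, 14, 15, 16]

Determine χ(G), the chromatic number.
χ(G) = 3

Clique number ω(G) = 3 (lower bound: χ ≥ ω).
The clique on [7, 12, 15] has size 3, forcing χ ≥ 3, and the coloring below uses 3 colors, so χ(G) = 3.
A valid 3-coloring: color 1: [8, 10, 13, 15]; color 2: [7, 9, 14, 16]; color 3: [6, 11, 12].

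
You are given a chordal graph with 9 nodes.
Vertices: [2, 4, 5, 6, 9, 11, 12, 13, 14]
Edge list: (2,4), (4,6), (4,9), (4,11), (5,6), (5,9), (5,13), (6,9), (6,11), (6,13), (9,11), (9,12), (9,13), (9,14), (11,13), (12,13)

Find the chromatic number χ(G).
Clique number ω(G) = 4 (lower bound: χ ≥ ω).
The clique on [4, 6, 9, 11] has size 4, forcing χ ≥ 4, and the coloring below uses 4 colors, so χ(G) = 4.
A valid 4-coloring: color 1: [2, 9]; color 2: [4, 13, 14]; color 3: [6, 12]; color 4: [5, 11].

χ(G) = 4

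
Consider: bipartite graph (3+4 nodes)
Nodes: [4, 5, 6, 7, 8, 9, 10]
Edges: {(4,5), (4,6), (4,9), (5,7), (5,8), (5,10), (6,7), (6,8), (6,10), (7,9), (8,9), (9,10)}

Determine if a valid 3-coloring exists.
A valid 3-coloring: color 1: [5, 6, 9]; color 2: [4, 7, 8, 10].
(χ(G) = 2 ≤ 3.)

Yes, G is 3-colorable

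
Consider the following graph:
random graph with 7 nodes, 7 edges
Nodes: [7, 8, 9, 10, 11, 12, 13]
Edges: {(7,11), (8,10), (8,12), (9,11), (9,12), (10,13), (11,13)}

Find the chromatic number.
χ(G) = 2

Clique number ω(G) = 2 (lower bound: χ ≥ ω).
The graph is bipartite (no odd cycle), so 2 colors suffice: χ(G) = 2.
A valid 2-coloring: color 1: [10, 11, 12]; color 2: [7, 8, 9, 13].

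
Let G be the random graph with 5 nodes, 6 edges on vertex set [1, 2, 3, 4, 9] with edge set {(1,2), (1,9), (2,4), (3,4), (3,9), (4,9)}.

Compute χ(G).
χ(G) = 3

Clique number ω(G) = 3 (lower bound: χ ≥ ω).
The clique on [3, 4, 9] has size 3, forcing χ ≥ 3, and the coloring below uses 3 colors, so χ(G) = 3.
A valid 3-coloring: color 1: [2, 9]; color 2: [1, 4]; color 3: [3].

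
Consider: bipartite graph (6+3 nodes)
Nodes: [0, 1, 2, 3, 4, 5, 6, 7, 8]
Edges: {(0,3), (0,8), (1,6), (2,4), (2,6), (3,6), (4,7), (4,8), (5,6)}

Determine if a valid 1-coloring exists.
Edge (0,8) forces its endpoints to differ, so 1 color is not enough.

No, G is not 1-colorable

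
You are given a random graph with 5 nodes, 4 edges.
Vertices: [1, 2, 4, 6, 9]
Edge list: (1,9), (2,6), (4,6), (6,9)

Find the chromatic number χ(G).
Clique number ω(G) = 2 (lower bound: χ ≥ ω).
The graph is bipartite (no odd cycle), so 2 colors suffice: χ(G) = 2.
A valid 2-coloring: color 1: [1, 6]; color 2: [2, 4, 9].

χ(G) = 2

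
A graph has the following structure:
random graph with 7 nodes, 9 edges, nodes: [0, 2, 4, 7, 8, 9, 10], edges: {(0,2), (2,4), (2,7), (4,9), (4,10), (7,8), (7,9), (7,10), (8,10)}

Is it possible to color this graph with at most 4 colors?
A valid 4-coloring: color 1: [0, 4, 7]; color 2: [2, 8, 9]; color 3: [10].
(χ(G) = 3 ≤ 4.)

Yes, G is 4-colorable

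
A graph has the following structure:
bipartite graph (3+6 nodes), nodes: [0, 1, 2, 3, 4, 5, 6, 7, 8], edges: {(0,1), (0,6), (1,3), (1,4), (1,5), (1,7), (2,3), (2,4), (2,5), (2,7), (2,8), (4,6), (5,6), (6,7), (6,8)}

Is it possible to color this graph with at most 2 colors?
Yes, G is 2-colorable

A valid 2-coloring: color 1: [1, 2, 6]; color 2: [0, 3, 4, 5, 7, 8].
(χ(G) = 2 ≤ 2.)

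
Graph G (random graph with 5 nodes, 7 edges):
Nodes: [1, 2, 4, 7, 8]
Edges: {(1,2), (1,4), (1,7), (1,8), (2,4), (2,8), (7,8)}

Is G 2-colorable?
The clique on vertices [1, 2, 8] has size 3 > 2, so it alone needs 3 colors.

No, G is not 2-colorable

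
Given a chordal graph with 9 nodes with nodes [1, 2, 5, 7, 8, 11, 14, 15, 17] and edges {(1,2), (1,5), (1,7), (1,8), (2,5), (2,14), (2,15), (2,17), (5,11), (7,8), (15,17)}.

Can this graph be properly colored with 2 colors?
The clique on vertices [1, 7, 8] has size 3 > 2, so it alone needs 3 colors.

No, G is not 2-colorable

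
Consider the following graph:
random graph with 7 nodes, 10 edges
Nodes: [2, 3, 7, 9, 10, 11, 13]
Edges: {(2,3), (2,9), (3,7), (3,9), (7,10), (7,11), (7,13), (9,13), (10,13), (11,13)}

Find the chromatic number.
Clique number ω(G) = 3 (lower bound: χ ≥ ω).
The clique on [2, 3, 9] has size 3, forcing χ ≥ 3, and the coloring below uses 3 colors, so χ(G) = 3.
A valid 3-coloring: color 1: [7, 9]; color 2: [3, 13]; color 3: [2, 10, 11].

χ(G) = 3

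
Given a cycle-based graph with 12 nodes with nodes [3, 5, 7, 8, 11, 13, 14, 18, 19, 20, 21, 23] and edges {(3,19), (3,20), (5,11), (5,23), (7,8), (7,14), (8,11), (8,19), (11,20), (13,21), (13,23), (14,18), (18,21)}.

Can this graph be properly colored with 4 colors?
Yes, G is 4-colorable

A valid 4-coloring: color 1: [3, 7, 11, 13, 18]; color 2: [8, 14, 20, 21, 23]; color 3: [5, 19].
(χ(G) = 3 ≤ 4.)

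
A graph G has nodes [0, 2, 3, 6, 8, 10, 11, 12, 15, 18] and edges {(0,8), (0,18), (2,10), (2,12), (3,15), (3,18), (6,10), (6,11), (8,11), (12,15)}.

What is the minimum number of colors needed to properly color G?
χ(G) = 2

Clique number ω(G) = 2 (lower bound: χ ≥ ω).
The graph is bipartite (no odd cycle), so 2 colors suffice: χ(G) = 2.
A valid 2-coloring: color 1: [0, 3, 10, 11, 12]; color 2: [2, 6, 8, 15, 18].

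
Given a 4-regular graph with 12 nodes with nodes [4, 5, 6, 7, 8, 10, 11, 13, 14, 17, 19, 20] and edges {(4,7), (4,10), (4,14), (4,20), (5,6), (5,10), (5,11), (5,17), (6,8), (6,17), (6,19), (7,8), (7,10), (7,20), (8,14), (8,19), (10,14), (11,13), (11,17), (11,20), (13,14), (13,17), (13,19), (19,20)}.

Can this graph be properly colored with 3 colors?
Suppose a proper 3-coloring c exists. The clique [4, 7, 10] takes 3 distinct colors; by symmetry let c(4) = 1, c(7) = 2, c(10) = 3.
- Vertex 14: neighbors [4, 10] already have colors [1, 3] ⇒ c(14) = 2.
- Vertex 20: neighbors [4, 7] already have colors [1, 2] ⇒ c(20) = 3.
- Vertex 5: neighbors [10] already have colors [3]; try each remaining color.
- Case c(5) = 1:
  - Vertex 11: neighbors [5, 20] already have colors [1, 3] ⇒ c(11) = 2.
  - Vertex 17: neighbors [5, 11] already have colors [1, 2] ⇒ c(17) = 3.
  - Vertex 6: neighbors [5, 17] already have colors [1, 3] ⇒ c(6) = 2.
  - Vertex 19: neighbors [6, 20] already have colors [2, 3] ⇒ c(19) = 1.
  - Vertex 13: neighbors [19, 11, 17] already have colors [1, 2, 3] — all 3 colors blocked. Contradiction.
- Case c(5) = 2:
  - Vertex 11: neighbors [5, 20] already have colors [2, 3] ⇒ c(11) = 1.
  - Vertex 13: neighbors [11, 14] already have colors [1, 2] ⇒ c(13) = 3.
  - Vertex 17: neighbors [11, 5, 13] already have colors [1, 2, 3] — all 3 colors blocked. Contradiction.
Every case ends in a contradiction, so G has no proper 3-coloring (χ ≥ 4).

No, G is not 3-colorable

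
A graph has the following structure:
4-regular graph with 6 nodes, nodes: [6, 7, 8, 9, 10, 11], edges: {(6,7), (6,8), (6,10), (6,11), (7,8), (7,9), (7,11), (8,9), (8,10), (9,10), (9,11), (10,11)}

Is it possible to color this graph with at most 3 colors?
Yes, G is 3-colorable

A valid 3-coloring: color 1: [8, 11]; color 2: [6, 9]; color 3: [7, 10].
(χ(G) = 3 ≤ 3.)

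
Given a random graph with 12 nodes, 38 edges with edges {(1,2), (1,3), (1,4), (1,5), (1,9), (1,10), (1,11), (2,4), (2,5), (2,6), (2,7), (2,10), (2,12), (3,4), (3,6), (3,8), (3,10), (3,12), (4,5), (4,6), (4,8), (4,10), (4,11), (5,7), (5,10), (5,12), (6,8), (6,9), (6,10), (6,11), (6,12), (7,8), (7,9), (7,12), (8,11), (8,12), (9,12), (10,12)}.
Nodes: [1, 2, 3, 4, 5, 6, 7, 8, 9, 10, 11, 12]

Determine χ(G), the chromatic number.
χ(G) = 5

Clique number ω(G) = 5 (lower bound: χ ≥ ω).
The clique on [1, 2, 4, 5, 10] has size 5, forcing χ ≥ 5, and the coloring below uses 5 colors, so χ(G) = 5.
A valid 5-coloring: color 1: [1, 6, 7]; color 2: [4, 12]; color 3: [2, 3, 9, 11]; color 4: [8, 10]; color 5: [5].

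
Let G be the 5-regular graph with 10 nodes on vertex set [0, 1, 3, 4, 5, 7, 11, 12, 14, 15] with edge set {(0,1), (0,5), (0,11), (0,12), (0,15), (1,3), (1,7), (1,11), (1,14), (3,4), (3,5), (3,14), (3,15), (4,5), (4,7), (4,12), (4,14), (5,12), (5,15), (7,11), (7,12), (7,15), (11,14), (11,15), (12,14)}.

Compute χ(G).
χ(G) = 4

Clique number ω(G) = 3 (lower bound: χ ≥ ω).
Odd cycle [3, 4, 12, 0, 15] needs 3 colors (χ ≥ 3).
Vertex 5 is adjacent to every vertex of [0, 3, 4, 12, 15], which already need 3 colors among themselves, so 5 needs a new color (χ ≥ 4).
The coloring below uses 4 colors, so χ(G) = 4.
A valid 4-coloring: color 1: [0, 4]; color 2: [1, 12, 15]; color 3: [5, 7, 14]; color 4: [3, 11].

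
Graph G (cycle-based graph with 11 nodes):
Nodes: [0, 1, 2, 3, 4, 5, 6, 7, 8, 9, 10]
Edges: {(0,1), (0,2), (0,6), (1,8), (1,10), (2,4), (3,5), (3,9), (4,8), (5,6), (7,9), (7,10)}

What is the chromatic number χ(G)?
Clique number ω(G) = 2 (lower bound: χ ≥ ω).
Odd cycle [0, 1, 8, 4, 2] needs 3 colors (χ ≥ 3).
The coloring below uses 3 colors, so χ(G) = 3.
A valid 3-coloring: color 1: [0, 4, 5, 9, 10]; color 2: [1, 2, 3, 6, 7]; color 3: [8].

χ(G) = 3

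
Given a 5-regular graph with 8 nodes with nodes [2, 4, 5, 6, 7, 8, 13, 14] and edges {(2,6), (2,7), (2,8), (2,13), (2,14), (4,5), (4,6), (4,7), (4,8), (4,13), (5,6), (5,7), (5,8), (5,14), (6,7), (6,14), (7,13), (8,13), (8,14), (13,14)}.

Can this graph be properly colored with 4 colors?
Yes, G is 4-colorable

A valid 4-coloring: color 1: [7, 8]; color 2: [4, 14]; color 3: [2, 5]; color 4: [6, 13].
(χ(G) = 4 ≤ 4.)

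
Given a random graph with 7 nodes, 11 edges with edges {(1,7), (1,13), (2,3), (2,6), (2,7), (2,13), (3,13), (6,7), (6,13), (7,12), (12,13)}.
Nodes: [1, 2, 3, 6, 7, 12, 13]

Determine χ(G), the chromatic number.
χ(G) = 3

Clique number ω(G) = 3 (lower bound: χ ≥ ω).
The clique on [2, 3, 13] has size 3, forcing χ ≥ 3, and the coloring below uses 3 colors, so χ(G) = 3.
A valid 3-coloring: color 1: [7, 13]; color 2: [1, 2, 12]; color 3: [3, 6].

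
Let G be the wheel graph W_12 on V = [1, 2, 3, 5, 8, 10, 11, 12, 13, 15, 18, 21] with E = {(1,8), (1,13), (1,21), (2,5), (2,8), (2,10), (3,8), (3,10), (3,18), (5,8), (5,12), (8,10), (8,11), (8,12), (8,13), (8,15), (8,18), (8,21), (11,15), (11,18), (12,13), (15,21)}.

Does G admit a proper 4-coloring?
Yes, G is 4-colorable

A valid 4-coloring: color 1: [8]; color 2: [1, 2, 12, 15, 18]; color 3: [5, 10, 11, 13, 21]; color 4: [3].
(χ(G) = 4 ≤ 4.)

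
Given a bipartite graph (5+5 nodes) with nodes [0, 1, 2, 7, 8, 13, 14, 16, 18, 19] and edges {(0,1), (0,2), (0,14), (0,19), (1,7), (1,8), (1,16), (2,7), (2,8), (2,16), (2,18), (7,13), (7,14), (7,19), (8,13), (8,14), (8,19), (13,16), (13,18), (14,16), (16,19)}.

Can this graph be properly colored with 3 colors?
Yes, G is 3-colorable

A valid 3-coloring: color 1: [0, 7, 8, 16, 18]; color 2: [1, 2, 13, 14, 19].
(χ(G) = 2 ≤ 3.)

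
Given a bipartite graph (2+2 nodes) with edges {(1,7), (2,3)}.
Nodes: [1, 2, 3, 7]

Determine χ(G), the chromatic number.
χ(G) = 2

Clique number ω(G) = 2 (lower bound: χ ≥ ω).
The graph is bipartite (no odd cycle), so 2 colors suffice: χ(G) = 2.
A valid 2-coloring: color 1: [1, 2]; color 2: [3, 7].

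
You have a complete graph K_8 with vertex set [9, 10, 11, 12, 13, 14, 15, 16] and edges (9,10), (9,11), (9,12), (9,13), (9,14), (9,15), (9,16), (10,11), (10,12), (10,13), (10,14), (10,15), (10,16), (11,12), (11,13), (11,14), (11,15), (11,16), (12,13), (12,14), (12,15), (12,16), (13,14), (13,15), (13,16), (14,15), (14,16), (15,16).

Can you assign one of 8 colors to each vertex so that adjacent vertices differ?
A valid 8-coloring: color 1: [13]; color 2: [12]; color 3: [9]; color 4: [15]; color 5: [11]; color 6: [16]; color 7: [14]; color 8: [10].
(χ(G) = 8 ≤ 8.)

Yes, G is 8-colorable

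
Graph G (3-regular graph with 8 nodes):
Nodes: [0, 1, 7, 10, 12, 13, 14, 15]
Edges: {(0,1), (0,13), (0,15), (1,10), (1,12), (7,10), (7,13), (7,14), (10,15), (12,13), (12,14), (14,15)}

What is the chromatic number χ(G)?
Clique number ω(G) = 2 (lower bound: χ ≥ ω).
Odd cycle [10, 15, 14, 12, 1] needs 3 colors (χ ≥ 3).
The coloring below uses 3 colors, so χ(G) = 3.
A valid 3-coloring: color 1: [0, 7, 12]; color 2: [10, 13, 14]; color 3: [1, 15].

χ(G) = 3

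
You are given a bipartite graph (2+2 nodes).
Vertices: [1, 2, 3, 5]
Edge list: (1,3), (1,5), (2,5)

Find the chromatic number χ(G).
χ(G) = 2

Clique number ω(G) = 2 (lower bound: χ ≥ ω).
The graph is bipartite (no odd cycle), so 2 colors suffice: χ(G) = 2.
A valid 2-coloring: color 1: [3, 5]; color 2: [1, 2].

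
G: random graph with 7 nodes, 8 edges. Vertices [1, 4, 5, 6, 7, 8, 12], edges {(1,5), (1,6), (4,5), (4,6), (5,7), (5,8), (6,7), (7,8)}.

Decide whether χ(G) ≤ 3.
Yes, G is 3-colorable

A valid 3-coloring: color 1: [5, 6, 12]; color 2: [1, 4, 7]; color 3: [8].
(χ(G) = 3 ≤ 3.)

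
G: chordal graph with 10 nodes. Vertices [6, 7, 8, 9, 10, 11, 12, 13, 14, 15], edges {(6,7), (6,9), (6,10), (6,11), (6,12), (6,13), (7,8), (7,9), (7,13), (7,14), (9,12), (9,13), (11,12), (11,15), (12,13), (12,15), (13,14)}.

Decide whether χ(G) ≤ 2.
No, G is not 2-colorable

The clique on vertices [6, 9, 12, 13] has size 4 > 2, so it alone needs 4 colors.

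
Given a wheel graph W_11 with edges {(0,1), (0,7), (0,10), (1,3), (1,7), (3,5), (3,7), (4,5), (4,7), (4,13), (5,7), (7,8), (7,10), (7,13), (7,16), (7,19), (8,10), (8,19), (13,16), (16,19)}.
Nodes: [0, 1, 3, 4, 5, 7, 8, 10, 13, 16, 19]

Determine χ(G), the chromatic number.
Clique number ω(G) = 3 (lower bound: χ ≥ ω).
The clique on [0, 1, 7] has size 3, forcing χ ≥ 3, and the coloring below uses 3 colors, so χ(G) = 3.
A valid 3-coloring: color 1: [7]; color 2: [1, 5, 10, 13, 19]; color 3: [0, 3, 4, 8, 16].

χ(G) = 3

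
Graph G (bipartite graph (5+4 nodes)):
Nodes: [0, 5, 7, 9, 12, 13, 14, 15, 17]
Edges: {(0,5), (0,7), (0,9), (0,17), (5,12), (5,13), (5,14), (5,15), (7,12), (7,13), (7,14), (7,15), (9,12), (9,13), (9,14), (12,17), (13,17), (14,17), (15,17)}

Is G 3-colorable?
Yes, G is 3-colorable

A valid 3-coloring: color 1: [5, 7, 9, 17]; color 2: [0, 12, 13, 14, 15].
(χ(G) = 2 ≤ 3.)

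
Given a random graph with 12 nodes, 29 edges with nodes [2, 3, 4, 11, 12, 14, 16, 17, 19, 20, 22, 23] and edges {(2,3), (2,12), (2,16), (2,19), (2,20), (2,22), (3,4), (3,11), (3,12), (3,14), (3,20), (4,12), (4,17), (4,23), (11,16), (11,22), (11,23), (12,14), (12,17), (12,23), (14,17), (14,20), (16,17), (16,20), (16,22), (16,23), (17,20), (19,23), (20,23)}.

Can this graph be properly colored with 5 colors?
A valid 5-coloring: color 1: [3, 16, 19]; color 2: [2, 17, 23]; color 3: [12, 20, 22]; color 4: [4, 11, 14].
(χ(G) = 4 ≤ 5.)

Yes, G is 5-colorable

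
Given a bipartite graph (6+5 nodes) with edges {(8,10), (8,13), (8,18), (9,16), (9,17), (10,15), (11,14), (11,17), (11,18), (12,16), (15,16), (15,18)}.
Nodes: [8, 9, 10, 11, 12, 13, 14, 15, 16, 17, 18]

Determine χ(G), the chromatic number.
χ(G) = 2

Clique number ω(G) = 2 (lower bound: χ ≥ ω).
The graph is bipartite (no odd cycle), so 2 colors suffice: χ(G) = 2.
A valid 2-coloring: color 1: [10, 13, 14, 16, 17, 18]; color 2: [8, 9, 11, 12, 15].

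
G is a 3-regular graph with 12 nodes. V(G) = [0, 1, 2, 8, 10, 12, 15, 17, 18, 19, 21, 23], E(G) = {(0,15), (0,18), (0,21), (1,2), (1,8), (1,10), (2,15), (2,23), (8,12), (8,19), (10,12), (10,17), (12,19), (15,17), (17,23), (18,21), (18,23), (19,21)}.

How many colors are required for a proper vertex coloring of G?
χ(G) = 3

Clique number ω(G) = 3 (lower bound: χ ≥ ω).
The clique on [0, 18, 21] has size 3, forcing χ ≥ 3, and the coloring below uses 3 colors, so χ(G) = 3.
A valid 3-coloring: color 1: [1, 12, 15, 21, 23]; color 2: [2, 8, 17, 18]; color 3: [0, 10, 19].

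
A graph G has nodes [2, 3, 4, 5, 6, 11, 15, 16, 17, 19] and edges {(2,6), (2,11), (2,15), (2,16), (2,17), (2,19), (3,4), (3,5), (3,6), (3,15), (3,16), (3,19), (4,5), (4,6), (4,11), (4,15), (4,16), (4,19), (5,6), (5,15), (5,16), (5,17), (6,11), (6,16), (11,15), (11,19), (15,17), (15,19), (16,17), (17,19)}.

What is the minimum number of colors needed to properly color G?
Clique number ω(G) = 5 (lower bound: χ ≥ ω).
The clique on [3, 4, 5, 6, 16] has size 5, forcing χ ≥ 5, and the coloring below uses 5 colors, so χ(G) = 5.
A valid 5-coloring: color 1: [6, 15]; color 2: [2, 4]; color 3: [5, 19]; color 4: [3, 11, 17]; color 5: [16].

χ(G) = 5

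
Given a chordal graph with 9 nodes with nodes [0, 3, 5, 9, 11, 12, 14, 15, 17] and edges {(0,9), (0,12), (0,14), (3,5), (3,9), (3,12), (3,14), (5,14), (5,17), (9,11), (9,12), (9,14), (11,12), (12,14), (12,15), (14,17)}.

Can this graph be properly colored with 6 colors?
A valid 6-coloring: color 1: [11, 14, 15]; color 2: [5, 12]; color 3: [9, 17]; color 4: [0, 3].
(χ(G) = 4 ≤ 6.)

Yes, G is 6-colorable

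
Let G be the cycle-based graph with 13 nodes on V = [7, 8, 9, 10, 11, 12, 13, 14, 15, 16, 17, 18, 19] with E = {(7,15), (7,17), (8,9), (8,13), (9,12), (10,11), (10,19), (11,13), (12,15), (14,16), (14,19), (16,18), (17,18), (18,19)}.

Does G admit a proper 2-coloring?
Odd cycle [8, 13, 11, 10, 19, 18, 17, 7, 15, 12, 9] needs 3 colors (χ ≥ 3).
Hence χ(G) ≥ 3 > 2, so no proper 2-coloring exists.

No, G is not 2-colorable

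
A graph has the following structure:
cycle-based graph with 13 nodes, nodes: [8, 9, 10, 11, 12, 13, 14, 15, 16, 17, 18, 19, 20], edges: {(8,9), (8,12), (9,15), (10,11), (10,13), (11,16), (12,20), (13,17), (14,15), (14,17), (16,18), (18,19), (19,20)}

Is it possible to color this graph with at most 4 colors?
Yes, G is 4-colorable

A valid 4-coloring: color 1: [8, 10, 15, 17, 18, 20]; color 2: [9, 12, 13, 14, 16, 19]; color 3: [11].
(χ(G) = 3 ≤ 4.)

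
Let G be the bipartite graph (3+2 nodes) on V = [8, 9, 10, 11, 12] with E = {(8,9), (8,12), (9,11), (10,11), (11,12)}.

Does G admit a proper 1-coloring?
Edge (8,9) forces its endpoints to differ, so 1 color is not enough.

No, G is not 1-colorable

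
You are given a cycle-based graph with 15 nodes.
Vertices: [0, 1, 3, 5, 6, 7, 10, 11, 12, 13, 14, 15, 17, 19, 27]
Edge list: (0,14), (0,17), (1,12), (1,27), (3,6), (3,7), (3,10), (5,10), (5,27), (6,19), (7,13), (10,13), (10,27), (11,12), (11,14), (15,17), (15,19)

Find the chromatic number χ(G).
Clique number ω(G) = 3 (lower bound: χ ≥ ω).
The clique on [5, 10, 27] has size 3, forcing χ ≥ 3, and the coloring below uses 3 colors, so χ(G) = 3.
A valid 3-coloring: color 1: [0, 1, 6, 7, 10, 11, 15]; color 2: [3, 12, 13, 14, 17, 19, 27]; color 3: [5].

χ(G) = 3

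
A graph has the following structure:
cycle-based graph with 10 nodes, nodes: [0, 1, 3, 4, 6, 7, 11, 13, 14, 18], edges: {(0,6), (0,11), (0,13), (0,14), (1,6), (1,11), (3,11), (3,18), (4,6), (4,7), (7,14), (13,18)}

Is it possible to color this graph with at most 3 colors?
Yes, G is 3-colorable

A valid 3-coloring: color 1: [0, 1, 4, 18]; color 2: [6, 7, 11, 13]; color 3: [3, 14].
(χ(G) = 3 ≤ 3.)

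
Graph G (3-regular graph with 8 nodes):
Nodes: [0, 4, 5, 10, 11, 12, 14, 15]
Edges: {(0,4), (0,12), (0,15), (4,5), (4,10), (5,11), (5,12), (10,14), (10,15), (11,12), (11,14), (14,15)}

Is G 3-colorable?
Yes, G is 3-colorable

A valid 3-coloring: color 1: [4, 12, 15]; color 2: [0, 10, 11]; color 3: [5, 14].
(χ(G) = 3 ≤ 3.)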